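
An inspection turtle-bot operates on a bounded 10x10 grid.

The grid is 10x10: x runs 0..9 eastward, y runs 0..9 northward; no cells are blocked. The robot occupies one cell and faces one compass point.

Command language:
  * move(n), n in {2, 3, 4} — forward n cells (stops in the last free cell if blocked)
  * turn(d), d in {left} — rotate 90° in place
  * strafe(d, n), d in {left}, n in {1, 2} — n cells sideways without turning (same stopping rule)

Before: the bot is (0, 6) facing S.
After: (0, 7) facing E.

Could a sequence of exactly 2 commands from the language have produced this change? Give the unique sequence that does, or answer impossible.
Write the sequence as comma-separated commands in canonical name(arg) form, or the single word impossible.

turn(left), strafe(left, 1)

key: running strafe(left, 1) before turn(left) would end elsewhere — order is forced
start: (0, 6) facing S
1. turn(left) → (0, 6) facing E
2. strafe(left, 1) → (0, 7) facing E
no rival 2-sequence matches.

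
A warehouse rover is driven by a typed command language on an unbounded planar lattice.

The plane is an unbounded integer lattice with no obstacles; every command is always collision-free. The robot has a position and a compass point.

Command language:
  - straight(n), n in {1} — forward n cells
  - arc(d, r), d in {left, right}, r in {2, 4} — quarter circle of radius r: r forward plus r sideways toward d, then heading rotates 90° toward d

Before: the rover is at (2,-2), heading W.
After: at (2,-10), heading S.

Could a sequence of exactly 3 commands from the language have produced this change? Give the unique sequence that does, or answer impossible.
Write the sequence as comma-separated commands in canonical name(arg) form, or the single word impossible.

arc(left, 4), arc(left, 2), arc(right, 2)

key: position moved to (2,-10) AND the heading swung to S — translation plus rotation needed
initial: at (2,-2), heading W
t=1 arc(left, 4) ⇒ at (-2,-6), heading S
t=2 arc(left, 2) ⇒ at (0,-8), heading E
t=3 arc(right, 2) ⇒ at (2,-10), heading S
all 125 alternatives checked — unique.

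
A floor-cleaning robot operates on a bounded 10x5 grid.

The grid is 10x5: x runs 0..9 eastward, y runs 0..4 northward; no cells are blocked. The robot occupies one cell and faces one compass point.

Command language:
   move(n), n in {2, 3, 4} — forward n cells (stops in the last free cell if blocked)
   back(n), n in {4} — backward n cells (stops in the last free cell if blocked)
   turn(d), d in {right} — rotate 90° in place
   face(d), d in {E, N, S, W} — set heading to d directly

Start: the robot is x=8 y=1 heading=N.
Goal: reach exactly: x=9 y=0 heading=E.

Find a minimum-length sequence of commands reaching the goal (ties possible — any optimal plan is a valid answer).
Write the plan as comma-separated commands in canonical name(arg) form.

start: x=8 y=1 heading=N
[1] after back(4): x=8 y=0 heading=N
[2] after turn(right): x=8 y=0 heading=E
[3] after move(2): x=9 y=0 heading=E
no 2-step plan works, so 3 is optimal.

back(4), turn(right), move(2)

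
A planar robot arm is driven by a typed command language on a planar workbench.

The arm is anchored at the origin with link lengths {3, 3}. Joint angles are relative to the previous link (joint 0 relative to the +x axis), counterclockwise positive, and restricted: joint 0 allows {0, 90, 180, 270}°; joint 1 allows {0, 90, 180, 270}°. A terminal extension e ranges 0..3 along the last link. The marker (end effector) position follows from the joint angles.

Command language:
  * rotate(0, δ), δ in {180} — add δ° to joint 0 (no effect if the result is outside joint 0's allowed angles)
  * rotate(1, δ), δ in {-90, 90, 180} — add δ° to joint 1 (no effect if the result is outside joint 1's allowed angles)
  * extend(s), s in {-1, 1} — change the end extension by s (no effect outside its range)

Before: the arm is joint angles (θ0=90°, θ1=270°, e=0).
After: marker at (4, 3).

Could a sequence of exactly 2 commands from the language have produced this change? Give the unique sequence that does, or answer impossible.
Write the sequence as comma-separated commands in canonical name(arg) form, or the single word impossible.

key: running extend(1) before extend(-1) would end elsewhere — order is forced
t0: joint angles (θ0=90°, θ1=270°, e=0)
t=1 extend(-1) ⇒ joint angles (θ0=90°, θ1=270°, e=0)
t=2 extend(1) ⇒ joint angles (θ0=90°, θ1=270°, e=1)
no rival 2-sequence matches.

extend(-1), extend(1)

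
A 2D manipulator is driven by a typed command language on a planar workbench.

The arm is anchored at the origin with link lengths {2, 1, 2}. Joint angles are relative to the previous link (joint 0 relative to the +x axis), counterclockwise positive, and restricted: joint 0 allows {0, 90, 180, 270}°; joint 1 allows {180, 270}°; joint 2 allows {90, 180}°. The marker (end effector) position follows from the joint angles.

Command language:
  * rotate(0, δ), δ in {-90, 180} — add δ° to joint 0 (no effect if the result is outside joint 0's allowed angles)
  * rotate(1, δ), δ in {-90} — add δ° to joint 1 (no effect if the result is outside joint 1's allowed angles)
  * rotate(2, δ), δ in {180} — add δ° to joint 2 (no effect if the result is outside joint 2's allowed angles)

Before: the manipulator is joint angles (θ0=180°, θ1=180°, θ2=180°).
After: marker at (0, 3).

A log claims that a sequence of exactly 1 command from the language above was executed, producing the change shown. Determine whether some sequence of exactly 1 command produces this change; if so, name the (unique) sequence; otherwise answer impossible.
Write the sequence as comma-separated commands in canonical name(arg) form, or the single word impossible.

rotate(0, -90)

from: joint angles (θ0=180°, θ1=180°, θ2=180°)
[1] after rotate(0, -90): joint angles (θ0=90°, θ1=180°, θ2=180°)
uniquely the one of 4 1-step routes that fits.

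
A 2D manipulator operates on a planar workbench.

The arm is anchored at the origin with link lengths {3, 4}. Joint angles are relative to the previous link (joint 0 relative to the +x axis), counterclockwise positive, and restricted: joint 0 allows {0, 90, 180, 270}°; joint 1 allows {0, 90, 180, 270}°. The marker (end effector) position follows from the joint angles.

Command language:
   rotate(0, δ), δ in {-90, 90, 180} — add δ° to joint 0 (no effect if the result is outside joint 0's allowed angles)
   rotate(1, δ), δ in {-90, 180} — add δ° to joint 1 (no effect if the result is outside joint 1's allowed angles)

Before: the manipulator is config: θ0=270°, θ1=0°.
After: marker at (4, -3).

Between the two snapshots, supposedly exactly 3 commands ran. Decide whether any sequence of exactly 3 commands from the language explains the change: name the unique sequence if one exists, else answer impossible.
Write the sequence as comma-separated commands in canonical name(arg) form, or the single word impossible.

initial: config: θ0=270°, θ1=0°
step 1 (rotate(1, -90)): config: θ0=270°, θ1=270°
step 2 (rotate(1, -90)): config: θ0=270°, θ1=180°
step 3 (rotate(1, -90)): config: θ0=270°, θ1=90°
uniquely the one of 125 3-step routes that fits.

rotate(1, -90), rotate(1, -90), rotate(1, -90)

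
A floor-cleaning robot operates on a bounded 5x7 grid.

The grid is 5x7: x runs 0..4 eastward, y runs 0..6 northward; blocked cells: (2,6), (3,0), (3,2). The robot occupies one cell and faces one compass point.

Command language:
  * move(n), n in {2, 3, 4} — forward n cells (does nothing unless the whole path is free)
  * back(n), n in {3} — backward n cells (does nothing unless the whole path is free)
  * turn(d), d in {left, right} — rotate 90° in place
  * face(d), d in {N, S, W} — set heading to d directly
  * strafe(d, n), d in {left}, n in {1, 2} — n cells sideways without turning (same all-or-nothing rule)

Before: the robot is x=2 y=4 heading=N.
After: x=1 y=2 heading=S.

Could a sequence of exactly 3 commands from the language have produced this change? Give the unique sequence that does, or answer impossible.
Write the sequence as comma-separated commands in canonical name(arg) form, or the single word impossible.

key: cell and facing (now S) both changed — the 3 commands mix motion and turning
initial: x=2 y=4 heading=N
t=1 strafe(left, 1) ⇒ x=1 y=4 heading=N
t=2 face(S) ⇒ x=1 y=4 heading=S
t=3 move(2) ⇒ x=1 y=2 heading=S
no rival 3-sequence matches.

strafe(left, 1), face(S), move(2)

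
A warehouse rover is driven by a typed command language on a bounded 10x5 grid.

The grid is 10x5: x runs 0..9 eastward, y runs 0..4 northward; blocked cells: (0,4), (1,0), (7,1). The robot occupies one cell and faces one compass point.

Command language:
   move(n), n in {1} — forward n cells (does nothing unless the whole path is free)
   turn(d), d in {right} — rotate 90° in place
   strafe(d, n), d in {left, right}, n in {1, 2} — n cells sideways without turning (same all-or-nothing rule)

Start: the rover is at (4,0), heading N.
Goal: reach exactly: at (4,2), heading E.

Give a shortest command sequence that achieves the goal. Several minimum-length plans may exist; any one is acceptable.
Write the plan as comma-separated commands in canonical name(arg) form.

turn(right), strafe(left, 2)

begin: at (4,0), heading N
step 1 (turn(right)): at (4,0), heading E
step 2 (strafe(left, 2)): at (4,2), heading E
nothing shorter than 2 reaches the goal.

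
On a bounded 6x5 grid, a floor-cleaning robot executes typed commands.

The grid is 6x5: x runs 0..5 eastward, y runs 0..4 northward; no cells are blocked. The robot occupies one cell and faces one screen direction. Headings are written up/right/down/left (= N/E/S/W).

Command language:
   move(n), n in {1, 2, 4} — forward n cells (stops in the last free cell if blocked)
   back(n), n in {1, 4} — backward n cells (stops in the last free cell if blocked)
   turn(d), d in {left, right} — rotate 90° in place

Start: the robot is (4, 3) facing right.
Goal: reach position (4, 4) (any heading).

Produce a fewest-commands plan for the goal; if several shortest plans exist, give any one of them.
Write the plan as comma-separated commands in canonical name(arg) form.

turn(left), move(1)

from: (4, 3) facing right
1. turn(left) → (4, 3) facing up
2. move(1) → (4, 4) facing up
shorter routes all fall short; 2 is best.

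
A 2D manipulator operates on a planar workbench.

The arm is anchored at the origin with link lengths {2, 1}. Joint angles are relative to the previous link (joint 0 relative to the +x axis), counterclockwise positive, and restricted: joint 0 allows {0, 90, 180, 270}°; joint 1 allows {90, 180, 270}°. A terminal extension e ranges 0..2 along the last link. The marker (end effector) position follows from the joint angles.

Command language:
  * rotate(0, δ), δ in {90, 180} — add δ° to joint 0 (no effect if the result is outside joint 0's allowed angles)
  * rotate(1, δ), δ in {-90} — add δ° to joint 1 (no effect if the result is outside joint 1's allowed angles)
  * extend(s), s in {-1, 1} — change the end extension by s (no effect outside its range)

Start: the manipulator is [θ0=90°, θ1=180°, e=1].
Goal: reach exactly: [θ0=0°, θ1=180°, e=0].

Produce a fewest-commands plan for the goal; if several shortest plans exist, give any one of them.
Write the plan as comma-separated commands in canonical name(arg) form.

from: [θ0=90°, θ1=180°, e=1]
step 1 (rotate(0, 180)): [θ0=270°, θ1=180°, e=1]
step 2 (extend(-1)): [θ0=270°, θ1=180°, e=0]
step 3 (rotate(0, 90)): [θ0=0°, θ1=180°, e=0]
minimal: 3 command(s), checked below 3.

rotate(0, 180), extend(-1), rotate(0, 90)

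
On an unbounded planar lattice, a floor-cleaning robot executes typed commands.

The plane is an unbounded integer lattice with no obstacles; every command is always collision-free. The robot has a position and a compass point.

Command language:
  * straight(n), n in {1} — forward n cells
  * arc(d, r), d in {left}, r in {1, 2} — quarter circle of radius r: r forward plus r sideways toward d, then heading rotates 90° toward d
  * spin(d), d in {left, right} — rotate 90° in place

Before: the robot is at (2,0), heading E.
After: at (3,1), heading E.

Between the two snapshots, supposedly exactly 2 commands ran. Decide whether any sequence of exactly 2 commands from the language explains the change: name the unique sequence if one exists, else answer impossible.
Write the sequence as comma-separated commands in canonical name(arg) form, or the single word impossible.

key: still facing E at the end — net rotation zero over 2 steps
initial: at (2,0), heading E
t=1 arc(left, 1) ⇒ at (3,1), heading N
t=2 spin(right) ⇒ at (3,1), heading E
all 25 alternatives checked — unique.

arc(left, 1), spin(right)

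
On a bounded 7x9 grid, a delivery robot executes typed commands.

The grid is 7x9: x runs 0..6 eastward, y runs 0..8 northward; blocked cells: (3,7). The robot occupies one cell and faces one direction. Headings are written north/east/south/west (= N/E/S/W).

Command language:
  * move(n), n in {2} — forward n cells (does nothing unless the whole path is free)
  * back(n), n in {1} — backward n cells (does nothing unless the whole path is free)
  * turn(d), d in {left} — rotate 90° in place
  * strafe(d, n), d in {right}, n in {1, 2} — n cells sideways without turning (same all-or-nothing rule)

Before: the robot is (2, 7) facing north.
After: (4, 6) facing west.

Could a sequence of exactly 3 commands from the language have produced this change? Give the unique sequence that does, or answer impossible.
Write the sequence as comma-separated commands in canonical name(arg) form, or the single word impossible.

back(1), strafe(right, 2), turn(left)

key: cell and facing (now W) both changed — the 3 commands mix motion and turning
initial: (2, 7) facing north
[1] after back(1): (2, 6) facing north
[2] after strafe(right, 2): (4, 6) facing north
[3] after turn(left): (4, 6) facing west
uniquely the one of 125 3-step routes that fits.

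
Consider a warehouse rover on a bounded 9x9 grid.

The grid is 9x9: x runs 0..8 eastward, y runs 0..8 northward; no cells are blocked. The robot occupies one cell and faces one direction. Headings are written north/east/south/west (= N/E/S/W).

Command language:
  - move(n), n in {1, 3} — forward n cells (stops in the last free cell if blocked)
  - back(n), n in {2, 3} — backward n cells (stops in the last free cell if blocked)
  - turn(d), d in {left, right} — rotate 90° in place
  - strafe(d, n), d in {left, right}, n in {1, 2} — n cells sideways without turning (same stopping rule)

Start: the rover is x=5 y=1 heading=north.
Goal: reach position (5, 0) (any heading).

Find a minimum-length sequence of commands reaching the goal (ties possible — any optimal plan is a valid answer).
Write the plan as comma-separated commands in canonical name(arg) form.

t0: x=5 y=1 heading=north
t=1 back(3) ⇒ x=5 y=0 heading=north
minimal: 1 command(s), checked below 1.

back(3)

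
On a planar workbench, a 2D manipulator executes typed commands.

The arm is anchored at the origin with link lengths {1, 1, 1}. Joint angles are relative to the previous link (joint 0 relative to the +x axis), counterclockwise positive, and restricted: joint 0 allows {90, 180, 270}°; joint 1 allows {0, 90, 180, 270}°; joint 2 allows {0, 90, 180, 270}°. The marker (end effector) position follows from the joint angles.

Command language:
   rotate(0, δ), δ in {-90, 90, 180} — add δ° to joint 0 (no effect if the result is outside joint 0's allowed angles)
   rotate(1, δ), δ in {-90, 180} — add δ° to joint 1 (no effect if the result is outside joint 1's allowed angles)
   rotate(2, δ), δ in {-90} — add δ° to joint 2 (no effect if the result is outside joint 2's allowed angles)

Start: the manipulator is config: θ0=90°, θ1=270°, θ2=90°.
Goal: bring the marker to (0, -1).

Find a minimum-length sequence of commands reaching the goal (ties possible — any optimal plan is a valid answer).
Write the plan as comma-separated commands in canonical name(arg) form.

rotate(2, -90), rotate(1, -90)

from: config: θ0=90°, θ1=270°, θ2=90°
1. rotate(2, -90) → config: θ0=90°, θ1=270°, θ2=0°
2. rotate(1, -90) → config: θ0=90°, θ1=180°, θ2=0°
minimal: 2 command(s), checked below 2.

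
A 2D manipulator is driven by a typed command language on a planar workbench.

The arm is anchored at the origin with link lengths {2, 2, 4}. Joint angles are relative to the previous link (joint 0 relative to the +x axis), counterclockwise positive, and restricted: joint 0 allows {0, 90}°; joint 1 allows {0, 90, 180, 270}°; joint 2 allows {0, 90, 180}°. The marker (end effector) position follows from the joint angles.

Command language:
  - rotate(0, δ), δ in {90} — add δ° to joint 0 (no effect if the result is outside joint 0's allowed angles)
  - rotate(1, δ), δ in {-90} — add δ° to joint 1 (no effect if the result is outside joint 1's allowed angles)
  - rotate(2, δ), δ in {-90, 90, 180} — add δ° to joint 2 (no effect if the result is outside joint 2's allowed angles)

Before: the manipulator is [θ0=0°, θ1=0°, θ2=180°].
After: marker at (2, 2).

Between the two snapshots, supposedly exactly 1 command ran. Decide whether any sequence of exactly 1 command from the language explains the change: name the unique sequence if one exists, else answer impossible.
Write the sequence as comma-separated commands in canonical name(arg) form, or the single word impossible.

begin: [θ0=0°, θ1=0°, θ2=180°]
1. rotate(1, -90) → [θ0=0°, θ1=270°, θ2=180°]
uniquely the one of 5 1-step routes that fits.

rotate(1, -90)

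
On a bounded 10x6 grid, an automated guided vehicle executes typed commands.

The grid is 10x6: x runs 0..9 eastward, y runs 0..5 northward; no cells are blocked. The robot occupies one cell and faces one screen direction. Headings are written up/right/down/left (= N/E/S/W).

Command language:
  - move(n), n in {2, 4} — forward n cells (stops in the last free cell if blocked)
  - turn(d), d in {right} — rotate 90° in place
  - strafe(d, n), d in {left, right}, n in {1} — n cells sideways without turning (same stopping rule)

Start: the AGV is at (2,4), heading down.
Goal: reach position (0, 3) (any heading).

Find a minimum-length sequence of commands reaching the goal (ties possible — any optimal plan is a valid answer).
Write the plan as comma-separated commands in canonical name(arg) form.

initial: at (2,4), heading down
[1] after turn(right): at (2,4), heading left
[2] after strafe(left, 1): at (2,3), heading left
[3] after move(2): at (0,3), heading left
nothing shorter than 3 reaches the goal.

turn(right), strafe(left, 1), move(2)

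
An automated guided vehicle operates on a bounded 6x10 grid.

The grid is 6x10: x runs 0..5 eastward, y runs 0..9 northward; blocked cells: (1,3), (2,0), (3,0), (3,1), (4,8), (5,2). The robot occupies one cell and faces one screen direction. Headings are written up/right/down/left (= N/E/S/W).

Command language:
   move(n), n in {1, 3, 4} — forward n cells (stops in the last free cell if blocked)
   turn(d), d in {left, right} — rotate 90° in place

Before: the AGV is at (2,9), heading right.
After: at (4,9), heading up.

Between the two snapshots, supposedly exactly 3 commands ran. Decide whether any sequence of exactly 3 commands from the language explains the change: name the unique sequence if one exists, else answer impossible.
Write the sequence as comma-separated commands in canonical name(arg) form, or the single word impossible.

key: order matters: swapping move(1) and turn(left) lands elsewhere
t0: at (2,9), heading right
1. move(1) → at (3,9), heading right
2. move(1) → at (4,9), heading right
3. turn(left) → at (4,9), heading up
no other 3-command option fits: unique.

move(1), move(1), turn(left)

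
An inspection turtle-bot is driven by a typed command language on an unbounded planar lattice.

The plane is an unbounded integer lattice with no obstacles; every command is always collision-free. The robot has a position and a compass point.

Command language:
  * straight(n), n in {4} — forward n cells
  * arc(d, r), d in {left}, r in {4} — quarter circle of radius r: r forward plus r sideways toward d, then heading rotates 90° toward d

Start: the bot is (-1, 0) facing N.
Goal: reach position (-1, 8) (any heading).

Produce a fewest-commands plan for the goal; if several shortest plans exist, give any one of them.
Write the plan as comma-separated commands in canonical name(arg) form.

from: (-1, 0) facing N
t=1 straight(4) ⇒ (-1, 4) facing N
t=2 straight(4) ⇒ (-1, 8) facing N
minimal: 2 command(s), checked below 2.

straight(4), straight(4)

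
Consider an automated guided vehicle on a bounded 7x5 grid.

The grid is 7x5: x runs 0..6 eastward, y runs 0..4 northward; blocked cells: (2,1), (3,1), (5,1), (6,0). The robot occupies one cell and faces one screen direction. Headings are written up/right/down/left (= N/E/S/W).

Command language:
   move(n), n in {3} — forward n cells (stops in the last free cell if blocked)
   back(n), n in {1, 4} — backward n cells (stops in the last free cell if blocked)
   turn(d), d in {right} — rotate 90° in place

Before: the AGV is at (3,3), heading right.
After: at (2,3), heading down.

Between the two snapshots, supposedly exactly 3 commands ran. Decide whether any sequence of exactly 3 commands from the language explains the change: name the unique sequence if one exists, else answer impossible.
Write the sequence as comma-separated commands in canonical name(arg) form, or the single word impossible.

move(3), back(4), turn(right)

key: position moved to (2,3) AND the heading swung to S — translation plus rotation needed
start: at (3,3), heading right
[1] after move(3): at (6,3), heading right
[2] after back(4): at (2,3), heading right
[3] after turn(right): at (2,3), heading down
uniquely the one of 64 3-step routes that fits.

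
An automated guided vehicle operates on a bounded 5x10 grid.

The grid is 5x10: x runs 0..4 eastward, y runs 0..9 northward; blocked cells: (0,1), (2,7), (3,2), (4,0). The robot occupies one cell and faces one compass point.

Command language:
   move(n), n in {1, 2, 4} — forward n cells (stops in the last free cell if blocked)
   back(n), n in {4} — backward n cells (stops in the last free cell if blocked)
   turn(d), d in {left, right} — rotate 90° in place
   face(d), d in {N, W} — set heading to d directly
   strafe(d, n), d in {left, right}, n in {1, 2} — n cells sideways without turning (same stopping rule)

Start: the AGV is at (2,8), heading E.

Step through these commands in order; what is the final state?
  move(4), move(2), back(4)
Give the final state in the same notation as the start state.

at (0,8), heading E

start: at (2,8), heading E
1. move(4) → at (4,8), heading E
2. move(2) → at (4,8), heading E
3. back(4) → at (0,8), heading E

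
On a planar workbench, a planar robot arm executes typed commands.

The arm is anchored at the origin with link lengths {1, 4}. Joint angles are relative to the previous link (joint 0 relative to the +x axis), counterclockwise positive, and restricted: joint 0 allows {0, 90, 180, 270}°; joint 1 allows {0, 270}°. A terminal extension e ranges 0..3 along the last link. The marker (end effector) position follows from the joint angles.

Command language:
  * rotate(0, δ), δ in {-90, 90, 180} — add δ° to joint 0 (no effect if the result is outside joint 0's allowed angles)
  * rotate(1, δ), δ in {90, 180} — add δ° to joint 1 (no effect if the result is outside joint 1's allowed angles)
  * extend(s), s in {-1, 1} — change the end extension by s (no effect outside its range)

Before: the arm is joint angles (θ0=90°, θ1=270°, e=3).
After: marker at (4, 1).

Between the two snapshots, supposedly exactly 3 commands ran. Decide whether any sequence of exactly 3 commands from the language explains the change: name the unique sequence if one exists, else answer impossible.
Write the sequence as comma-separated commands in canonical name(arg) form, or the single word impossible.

start: joint angles (θ0=90°, θ1=270°, e=3)
[1] after extend(-1): joint angles (θ0=90°, θ1=270°, e=2)
[2] after extend(-1): joint angles (θ0=90°, θ1=270°, e=1)
[3] after extend(-1): joint angles (θ0=90°, θ1=270°, e=0)
uniquely the one of 343 3-step routes that fits.

extend(-1), extend(-1), extend(-1)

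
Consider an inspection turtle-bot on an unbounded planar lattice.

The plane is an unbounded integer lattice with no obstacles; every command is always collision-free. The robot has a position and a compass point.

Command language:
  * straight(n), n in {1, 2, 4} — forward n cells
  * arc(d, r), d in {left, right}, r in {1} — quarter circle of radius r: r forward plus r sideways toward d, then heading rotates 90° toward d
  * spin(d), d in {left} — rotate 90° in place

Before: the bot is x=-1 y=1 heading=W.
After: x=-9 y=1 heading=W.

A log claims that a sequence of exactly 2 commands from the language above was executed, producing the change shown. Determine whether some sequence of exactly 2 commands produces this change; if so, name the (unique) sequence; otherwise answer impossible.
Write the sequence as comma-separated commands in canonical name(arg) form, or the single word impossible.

key: still facing W at the end — nothing in the sequence rotates
begin: x=-1 y=1 heading=W
[1] after straight(4): x=-5 y=1 heading=W
[2] after straight(4): x=-9 y=1 heading=W
uniquely the one of 36 2-step routes that fits.

straight(4), straight(4)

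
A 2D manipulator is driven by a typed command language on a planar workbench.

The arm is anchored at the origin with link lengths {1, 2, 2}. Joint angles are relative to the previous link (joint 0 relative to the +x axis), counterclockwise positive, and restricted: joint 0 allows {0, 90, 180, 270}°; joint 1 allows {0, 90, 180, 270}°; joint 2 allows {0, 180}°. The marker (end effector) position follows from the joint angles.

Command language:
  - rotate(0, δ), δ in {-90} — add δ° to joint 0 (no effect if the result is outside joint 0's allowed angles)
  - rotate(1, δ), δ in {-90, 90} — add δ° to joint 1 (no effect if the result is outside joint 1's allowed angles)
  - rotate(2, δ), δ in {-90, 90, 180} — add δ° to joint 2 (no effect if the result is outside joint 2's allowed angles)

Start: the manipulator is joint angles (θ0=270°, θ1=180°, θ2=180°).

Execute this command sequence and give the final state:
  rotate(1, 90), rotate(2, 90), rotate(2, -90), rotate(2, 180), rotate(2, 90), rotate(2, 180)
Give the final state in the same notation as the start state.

from: joint angles (θ0=270°, θ1=180°, θ2=180°)
[1] after rotate(1, 90): joint angles (θ0=270°, θ1=270°, θ2=180°)
[2] after rotate(2, 90): joint angles (θ0=270°, θ1=270°, θ2=180°)
[3] after rotate(2, -90): joint angles (θ0=270°, θ1=270°, θ2=180°)
[4] after rotate(2, 180): joint angles (θ0=270°, θ1=270°, θ2=0°)
[5] after rotate(2, 90): joint angles (θ0=270°, θ1=270°, θ2=0°)
[6] after rotate(2, 180): joint angles (θ0=270°, θ1=270°, θ2=180°)

joint angles (θ0=270°, θ1=270°, θ2=180°)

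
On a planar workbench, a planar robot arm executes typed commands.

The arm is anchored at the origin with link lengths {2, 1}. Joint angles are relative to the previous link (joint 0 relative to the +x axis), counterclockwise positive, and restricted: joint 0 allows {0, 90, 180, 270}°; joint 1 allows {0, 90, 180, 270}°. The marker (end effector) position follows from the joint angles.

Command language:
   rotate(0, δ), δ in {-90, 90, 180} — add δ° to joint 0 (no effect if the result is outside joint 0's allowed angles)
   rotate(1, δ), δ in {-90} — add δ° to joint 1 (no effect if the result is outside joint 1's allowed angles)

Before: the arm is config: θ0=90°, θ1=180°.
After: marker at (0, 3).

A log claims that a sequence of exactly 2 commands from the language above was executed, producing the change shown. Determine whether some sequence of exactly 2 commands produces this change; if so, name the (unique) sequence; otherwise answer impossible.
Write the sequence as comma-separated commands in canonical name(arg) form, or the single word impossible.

from: config: θ0=90°, θ1=180°
1. rotate(1, -90) → config: θ0=90°, θ1=90°
2. rotate(1, -90) → config: θ0=90°, θ1=0°
uniquely the one of 16 2-step routes that fits.

rotate(1, -90), rotate(1, -90)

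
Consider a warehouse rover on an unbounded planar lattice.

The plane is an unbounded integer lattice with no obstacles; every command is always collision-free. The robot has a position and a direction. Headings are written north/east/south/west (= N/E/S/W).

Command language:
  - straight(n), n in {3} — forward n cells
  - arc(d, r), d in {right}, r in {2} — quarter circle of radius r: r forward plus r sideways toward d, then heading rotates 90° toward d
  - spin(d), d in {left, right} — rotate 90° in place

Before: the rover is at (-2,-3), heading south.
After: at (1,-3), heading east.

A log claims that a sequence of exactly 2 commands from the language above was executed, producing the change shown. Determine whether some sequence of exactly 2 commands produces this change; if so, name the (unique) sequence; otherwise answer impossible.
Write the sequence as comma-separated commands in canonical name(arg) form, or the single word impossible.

key: order matters: swapping spin(left) and straight(3) lands elsewhere
begin: at (-2,-3), heading south
t=1 spin(left) ⇒ at (-2,-3), heading east
t=2 straight(3) ⇒ at (1,-3), heading east
uniquely the one of 16 2-step routes that fits.

spin(left), straight(3)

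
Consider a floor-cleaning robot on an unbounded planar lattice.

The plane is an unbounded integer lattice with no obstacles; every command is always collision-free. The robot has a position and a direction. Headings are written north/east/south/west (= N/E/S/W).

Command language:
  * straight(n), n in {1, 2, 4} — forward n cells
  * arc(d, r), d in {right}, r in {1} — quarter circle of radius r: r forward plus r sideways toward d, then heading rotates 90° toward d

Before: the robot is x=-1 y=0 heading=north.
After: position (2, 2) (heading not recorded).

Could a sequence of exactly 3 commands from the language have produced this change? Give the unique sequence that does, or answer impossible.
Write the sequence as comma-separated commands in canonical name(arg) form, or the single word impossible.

key: running straight(2) before straight(1) would end elsewhere — order is forced
from: x=-1 y=0 heading=north
t=1 straight(1) ⇒ x=-1 y=1 heading=north
t=2 arc(right, 1) ⇒ x=0 y=2 heading=east
t=3 straight(2) ⇒ x=2 y=2 heading=east
uniquely the one of 64 3-step routes that fits.

straight(1), arc(right, 1), straight(2)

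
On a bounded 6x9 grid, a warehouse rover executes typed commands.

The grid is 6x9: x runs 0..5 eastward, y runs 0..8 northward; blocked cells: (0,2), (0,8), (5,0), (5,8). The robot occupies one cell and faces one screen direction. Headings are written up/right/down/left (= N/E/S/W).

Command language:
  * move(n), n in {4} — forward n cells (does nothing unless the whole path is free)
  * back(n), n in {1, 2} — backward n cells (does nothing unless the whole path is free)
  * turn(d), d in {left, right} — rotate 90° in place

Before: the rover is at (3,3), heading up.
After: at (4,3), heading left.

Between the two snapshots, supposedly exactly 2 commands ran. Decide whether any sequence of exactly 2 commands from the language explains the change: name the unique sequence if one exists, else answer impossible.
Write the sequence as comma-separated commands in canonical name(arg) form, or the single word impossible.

key: order matters: swapping turn(left) and back(1) lands elsewhere
begin: at (3,3), heading up
t=1 turn(left) ⇒ at (3,3), heading left
t=2 back(1) ⇒ at (4,3), heading left
no other 2-command option fits: unique.

turn(left), back(1)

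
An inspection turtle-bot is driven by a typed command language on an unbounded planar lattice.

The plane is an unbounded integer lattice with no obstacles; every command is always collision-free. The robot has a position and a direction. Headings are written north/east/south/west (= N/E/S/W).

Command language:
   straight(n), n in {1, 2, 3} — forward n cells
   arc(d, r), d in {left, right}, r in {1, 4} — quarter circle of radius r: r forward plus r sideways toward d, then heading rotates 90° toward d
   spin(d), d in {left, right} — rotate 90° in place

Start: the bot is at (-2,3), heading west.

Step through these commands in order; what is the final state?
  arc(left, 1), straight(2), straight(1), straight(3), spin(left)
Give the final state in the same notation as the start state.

at (-3,-4), heading east

from: at (-2,3), heading west
step 1 (arc(left, 1)): at (-3,2), heading south
step 2 (straight(2)): at (-3,0), heading south
step 3 (straight(1)): at (-3,-1), heading south
step 4 (straight(3)): at (-3,-4), heading south
step 5 (spin(left)): at (-3,-4), heading east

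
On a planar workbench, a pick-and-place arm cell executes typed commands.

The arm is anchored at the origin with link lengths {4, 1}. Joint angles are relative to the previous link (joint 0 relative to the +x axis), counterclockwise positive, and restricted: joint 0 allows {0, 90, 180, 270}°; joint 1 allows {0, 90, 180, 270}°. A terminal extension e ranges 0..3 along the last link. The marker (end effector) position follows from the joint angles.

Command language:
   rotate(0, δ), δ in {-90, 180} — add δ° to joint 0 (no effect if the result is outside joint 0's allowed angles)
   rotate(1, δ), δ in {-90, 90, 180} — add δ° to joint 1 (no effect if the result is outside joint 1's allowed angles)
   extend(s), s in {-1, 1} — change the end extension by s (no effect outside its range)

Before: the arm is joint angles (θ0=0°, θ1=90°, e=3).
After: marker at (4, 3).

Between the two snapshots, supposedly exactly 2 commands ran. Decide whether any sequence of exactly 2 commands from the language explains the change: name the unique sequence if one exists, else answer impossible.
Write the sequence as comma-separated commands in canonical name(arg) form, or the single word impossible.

key: order matters: swapping extend(1) and extend(-1) lands elsewhere
initial: joint angles (θ0=0°, θ1=90°, e=3)
[1] after extend(1): joint angles (θ0=0°, θ1=90°, e=3)
[2] after extend(-1): joint angles (θ0=0°, θ1=90°, e=2)
no rival 2-sequence matches.

extend(1), extend(-1)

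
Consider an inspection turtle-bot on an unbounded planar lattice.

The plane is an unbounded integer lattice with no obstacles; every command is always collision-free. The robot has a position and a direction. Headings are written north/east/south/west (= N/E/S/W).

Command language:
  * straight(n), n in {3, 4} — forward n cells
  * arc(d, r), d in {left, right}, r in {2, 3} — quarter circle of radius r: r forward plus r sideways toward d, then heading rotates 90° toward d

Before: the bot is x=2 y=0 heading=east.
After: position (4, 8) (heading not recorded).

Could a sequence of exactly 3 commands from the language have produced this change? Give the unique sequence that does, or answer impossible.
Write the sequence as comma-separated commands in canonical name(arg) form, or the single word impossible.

arc(left, 2), straight(3), straight(3)

key: order matters: swapping arc(left, 2) and straight(3) lands elsewhere
t0: x=2 y=0 heading=east
t=1 arc(left, 2) ⇒ x=4 y=2 heading=north
t=2 straight(3) ⇒ x=4 y=5 heading=north
t=3 straight(3) ⇒ x=4 y=8 heading=north
no other 3-command option fits: unique.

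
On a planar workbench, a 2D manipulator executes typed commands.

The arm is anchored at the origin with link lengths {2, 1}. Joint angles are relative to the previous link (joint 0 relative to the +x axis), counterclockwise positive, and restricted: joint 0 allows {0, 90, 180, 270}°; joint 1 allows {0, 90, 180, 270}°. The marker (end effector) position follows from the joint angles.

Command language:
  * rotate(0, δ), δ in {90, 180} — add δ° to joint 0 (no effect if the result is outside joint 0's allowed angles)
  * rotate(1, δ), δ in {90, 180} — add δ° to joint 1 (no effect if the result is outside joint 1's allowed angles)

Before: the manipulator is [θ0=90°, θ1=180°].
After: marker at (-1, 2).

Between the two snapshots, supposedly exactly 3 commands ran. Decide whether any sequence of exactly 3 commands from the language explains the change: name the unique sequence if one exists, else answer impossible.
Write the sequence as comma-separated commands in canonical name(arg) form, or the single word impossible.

rotate(1, 90), rotate(1, 90), rotate(1, 90)

initial: [θ0=90°, θ1=180°]
[1] after rotate(1, 90): [θ0=90°, θ1=270°]
[2] after rotate(1, 90): [θ0=90°, θ1=0°]
[3] after rotate(1, 90): [θ0=90°, θ1=90°]
no other 3-command option fits: unique.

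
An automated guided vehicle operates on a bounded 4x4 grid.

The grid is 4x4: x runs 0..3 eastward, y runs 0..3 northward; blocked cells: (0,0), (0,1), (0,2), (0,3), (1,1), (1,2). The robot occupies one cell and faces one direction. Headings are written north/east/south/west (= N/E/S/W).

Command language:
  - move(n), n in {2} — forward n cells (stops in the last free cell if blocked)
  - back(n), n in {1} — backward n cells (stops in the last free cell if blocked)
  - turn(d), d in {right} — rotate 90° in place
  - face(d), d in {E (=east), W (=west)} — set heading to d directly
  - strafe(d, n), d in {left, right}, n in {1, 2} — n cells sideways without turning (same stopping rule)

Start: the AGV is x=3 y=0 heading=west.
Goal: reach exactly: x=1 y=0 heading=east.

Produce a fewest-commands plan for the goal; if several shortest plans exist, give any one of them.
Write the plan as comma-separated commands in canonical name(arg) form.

move(2), face(E)

t0: x=3 y=0 heading=west
step 1 (move(2)): x=1 y=0 heading=west
step 2 (face(E)): x=1 y=0 heading=east
minimal: 2 command(s), checked below 2.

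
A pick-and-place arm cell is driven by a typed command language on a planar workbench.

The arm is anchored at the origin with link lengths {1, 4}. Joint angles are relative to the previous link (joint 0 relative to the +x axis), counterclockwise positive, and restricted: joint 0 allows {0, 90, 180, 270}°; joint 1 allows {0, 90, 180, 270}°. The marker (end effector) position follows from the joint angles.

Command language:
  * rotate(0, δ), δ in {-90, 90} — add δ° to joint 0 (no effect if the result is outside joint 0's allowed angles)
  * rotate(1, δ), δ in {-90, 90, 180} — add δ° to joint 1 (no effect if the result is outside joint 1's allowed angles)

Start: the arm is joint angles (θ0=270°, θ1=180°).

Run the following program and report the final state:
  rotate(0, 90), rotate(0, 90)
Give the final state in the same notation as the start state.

joint angles (θ0=90°, θ1=180°)

start: joint angles (θ0=270°, θ1=180°)
t=1 rotate(0, 90) ⇒ joint angles (θ0=0°, θ1=180°)
t=2 rotate(0, 90) ⇒ joint angles (θ0=90°, θ1=180°)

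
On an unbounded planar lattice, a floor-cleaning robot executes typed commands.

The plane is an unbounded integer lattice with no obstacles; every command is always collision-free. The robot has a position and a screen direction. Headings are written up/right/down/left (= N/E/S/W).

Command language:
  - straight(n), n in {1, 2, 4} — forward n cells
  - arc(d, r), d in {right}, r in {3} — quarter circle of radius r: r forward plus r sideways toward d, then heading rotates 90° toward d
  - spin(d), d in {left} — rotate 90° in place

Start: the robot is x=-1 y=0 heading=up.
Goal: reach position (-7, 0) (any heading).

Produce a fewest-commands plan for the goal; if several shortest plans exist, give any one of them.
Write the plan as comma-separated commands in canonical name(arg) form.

initial: x=-1 y=0 heading=up
t=1 spin(left) ⇒ x=-1 y=0 heading=left
t=2 straight(2) ⇒ x=-3 y=0 heading=left
t=3 straight(4) ⇒ x=-7 y=0 heading=left
no 2-step plan works, so 3 is optimal.

spin(left), straight(2), straight(4)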